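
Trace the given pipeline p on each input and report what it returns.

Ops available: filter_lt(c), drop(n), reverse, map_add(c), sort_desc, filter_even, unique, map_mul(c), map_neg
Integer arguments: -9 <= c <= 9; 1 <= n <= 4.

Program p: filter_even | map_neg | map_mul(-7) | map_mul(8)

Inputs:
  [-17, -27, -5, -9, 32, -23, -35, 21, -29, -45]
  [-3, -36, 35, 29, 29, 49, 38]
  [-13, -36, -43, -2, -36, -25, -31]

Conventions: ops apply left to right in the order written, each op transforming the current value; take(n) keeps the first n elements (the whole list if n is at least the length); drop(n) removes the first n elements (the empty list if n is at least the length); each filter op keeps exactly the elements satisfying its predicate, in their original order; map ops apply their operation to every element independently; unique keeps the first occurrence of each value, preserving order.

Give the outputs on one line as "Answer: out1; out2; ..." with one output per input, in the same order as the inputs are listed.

[1792]; [-2016, 2128]; [-2016, -112, -2016]

Execution, op by op:
  [-17, -27, -5, -9, 32, -23, -35, 21, -29, -45] -> [32] -> [-32] -> [224] -> [1792]
  [-3, -36, 35, 29, 29, 49, 38] -> [-36, 38] -> [36, -38] -> [-252, 266] -> [-2016, 2128]
  [-13, -36, -43, -2, -36, -25, -31] -> [-36, -2, -36] -> [36, 2, 36] -> [-252, -14, -252] -> [-2016, -112, -2016]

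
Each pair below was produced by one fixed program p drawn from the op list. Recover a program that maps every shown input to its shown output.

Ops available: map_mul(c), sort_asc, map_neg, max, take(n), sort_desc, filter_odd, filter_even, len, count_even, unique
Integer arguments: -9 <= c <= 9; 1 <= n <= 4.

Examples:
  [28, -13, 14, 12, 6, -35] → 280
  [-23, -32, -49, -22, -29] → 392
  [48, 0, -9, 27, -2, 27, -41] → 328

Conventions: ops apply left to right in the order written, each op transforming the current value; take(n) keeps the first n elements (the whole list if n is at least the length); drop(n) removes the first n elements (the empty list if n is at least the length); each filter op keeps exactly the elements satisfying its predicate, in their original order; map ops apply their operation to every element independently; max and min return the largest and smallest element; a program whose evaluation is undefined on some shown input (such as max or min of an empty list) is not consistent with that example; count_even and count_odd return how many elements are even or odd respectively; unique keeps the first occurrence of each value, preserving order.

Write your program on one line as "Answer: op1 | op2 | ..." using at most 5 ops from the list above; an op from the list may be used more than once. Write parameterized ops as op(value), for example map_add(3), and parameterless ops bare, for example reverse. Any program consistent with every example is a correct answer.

filter_odd | sort_asc | map_neg | map_mul(8) | max

Check, running the answer program on each example:
  [28, -13, 14, 12, 6, -35] -> [-13, -35] -> [-35, -13] -> [35, 13] -> [280, 104] -> 280
  [-23, -32, -49, -22, -29] -> [-23, -49, -29] -> [-49, -29, -23] -> [49, 29, 23] -> [392, 232, 184] -> 392
  [48, 0, -9, 27, -2, 27, -41] -> [-9, 27, 27, -41] -> [-41, -9, 27, 27] -> [41, 9, -27, -27] -> [328, 72, -216, -216] -> 328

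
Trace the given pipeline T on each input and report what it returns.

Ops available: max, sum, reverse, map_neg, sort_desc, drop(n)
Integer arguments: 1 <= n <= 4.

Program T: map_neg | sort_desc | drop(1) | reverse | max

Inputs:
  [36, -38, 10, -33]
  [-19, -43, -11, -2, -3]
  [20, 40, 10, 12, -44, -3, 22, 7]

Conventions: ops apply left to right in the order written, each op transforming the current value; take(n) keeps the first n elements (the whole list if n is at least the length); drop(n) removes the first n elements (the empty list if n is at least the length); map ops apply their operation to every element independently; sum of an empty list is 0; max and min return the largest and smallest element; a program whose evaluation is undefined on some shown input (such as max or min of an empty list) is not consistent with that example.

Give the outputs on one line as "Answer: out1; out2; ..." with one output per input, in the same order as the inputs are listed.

Execution, op by op:
  [36, -38, 10, -33] -> [-36, 38, -10, 33] -> [38, 33, -10, -36] -> [33, -10, -36] -> [-36, -10, 33] -> 33
  [-19, -43, -11, -2, -3] -> [19, 43, 11, 2, 3] -> [43, 19, 11, 3, 2] -> [19, 11, 3, 2] -> [2, 3, 11, 19] -> 19
  [20, 40, 10, 12, -44, -3, 22, 7] -> [-20, -40, -10, -12, 44, 3, -22, -7] -> [44, 3, -7, -10, -12, -20, -22, -40] -> [3, -7, -10, -12, -20, -22, -40] -> [-40, -22, -20, -12, -10, -7, 3] -> 3

33; 19; 3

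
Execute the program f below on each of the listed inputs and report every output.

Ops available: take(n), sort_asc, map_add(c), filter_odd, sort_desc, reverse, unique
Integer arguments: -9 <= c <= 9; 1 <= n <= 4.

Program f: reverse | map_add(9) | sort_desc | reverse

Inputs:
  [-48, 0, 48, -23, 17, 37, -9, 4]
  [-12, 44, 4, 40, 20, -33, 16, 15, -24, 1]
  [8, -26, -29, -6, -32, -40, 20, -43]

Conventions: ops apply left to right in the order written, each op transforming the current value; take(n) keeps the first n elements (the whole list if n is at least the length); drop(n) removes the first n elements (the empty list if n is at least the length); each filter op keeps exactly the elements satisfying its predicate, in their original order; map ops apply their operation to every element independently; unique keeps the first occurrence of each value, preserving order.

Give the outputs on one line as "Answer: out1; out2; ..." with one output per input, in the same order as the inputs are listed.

Execution, op by op:
  [-48, 0, 48, -23, 17, 37, -9, 4] -> [4, -9, 37, 17, -23, 48, 0, -48] -> [13, 0, 46, 26, -14, 57, 9, -39] -> [57, 46, 26, 13, 9, 0, -14, -39] -> [-39, -14, 0, 9, 13, 26, 46, 57]
  [-12, 44, 4, 40, 20, -33, 16, 15, -24, 1] -> [1, -24, 15, 16, -33, 20, 40, 4, 44, -12] -> [10, -15, 24, 25, -24, 29, 49, 13, 53, -3] -> [53, 49, 29, 25, 24, 13, 10, -3, -15, -24] -> [-24, -15, -3, 10, 13, 24, 25, 29, 49, 53]
  [8, -26, -29, -6, -32, -40, 20, -43] -> [-43, 20, -40, -32, -6, -29, -26, 8] -> [-34, 29, -31, -23, 3, -20, -17, 17] -> [29, 17, 3, -17, -20, -23, -31, -34] -> [-34, -31, -23, -20, -17, 3, 17, 29]

[-39, -14, 0, 9, 13, 26, 46, 57]; [-24, -15, -3, 10, 13, 24, 25, 29, 49, 53]; [-34, -31, -23, -20, -17, 3, 17, 29]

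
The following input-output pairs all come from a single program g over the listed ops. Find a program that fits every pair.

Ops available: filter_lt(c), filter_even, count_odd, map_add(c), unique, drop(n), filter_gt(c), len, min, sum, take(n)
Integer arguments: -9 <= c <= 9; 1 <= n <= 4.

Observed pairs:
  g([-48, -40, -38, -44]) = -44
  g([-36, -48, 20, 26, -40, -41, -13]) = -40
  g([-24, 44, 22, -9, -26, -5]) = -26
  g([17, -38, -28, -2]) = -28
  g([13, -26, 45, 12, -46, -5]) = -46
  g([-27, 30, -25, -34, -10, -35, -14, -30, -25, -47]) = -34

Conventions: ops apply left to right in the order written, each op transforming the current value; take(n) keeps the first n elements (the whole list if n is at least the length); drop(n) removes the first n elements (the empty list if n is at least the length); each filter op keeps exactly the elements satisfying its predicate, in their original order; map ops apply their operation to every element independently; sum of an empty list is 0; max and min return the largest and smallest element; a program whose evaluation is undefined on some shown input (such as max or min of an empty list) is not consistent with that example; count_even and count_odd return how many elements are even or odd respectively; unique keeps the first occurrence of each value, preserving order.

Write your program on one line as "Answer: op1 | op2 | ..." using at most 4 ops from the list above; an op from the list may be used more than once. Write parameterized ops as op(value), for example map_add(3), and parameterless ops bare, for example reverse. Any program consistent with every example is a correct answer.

drop(2) | filter_even | min

Check, running the answer program on each example:
  [-48, -40, -38, -44] -> [-38, -44] -> [-38, -44] -> -44
  [-36, -48, 20, 26, -40, -41, -13] -> [20, 26, -40, -41, -13] -> [20, 26, -40] -> -40
  [-24, 44, 22, -9, -26, -5] -> [22, -9, -26, -5] -> [22, -26] -> -26
  [17, -38, -28, -2] -> [-28, -2] -> [-28, -2] -> -28
  [13, -26, 45, 12, -46, -5] -> [45, 12, -46, -5] -> [12, -46] -> -46
  [-27, 30, -25, -34, -10, -35, -14, -30, -25, -47] -> [-25, -34, -10, -35, -14, -30, -25, -47] -> [-34, -10, -14, -30] -> -34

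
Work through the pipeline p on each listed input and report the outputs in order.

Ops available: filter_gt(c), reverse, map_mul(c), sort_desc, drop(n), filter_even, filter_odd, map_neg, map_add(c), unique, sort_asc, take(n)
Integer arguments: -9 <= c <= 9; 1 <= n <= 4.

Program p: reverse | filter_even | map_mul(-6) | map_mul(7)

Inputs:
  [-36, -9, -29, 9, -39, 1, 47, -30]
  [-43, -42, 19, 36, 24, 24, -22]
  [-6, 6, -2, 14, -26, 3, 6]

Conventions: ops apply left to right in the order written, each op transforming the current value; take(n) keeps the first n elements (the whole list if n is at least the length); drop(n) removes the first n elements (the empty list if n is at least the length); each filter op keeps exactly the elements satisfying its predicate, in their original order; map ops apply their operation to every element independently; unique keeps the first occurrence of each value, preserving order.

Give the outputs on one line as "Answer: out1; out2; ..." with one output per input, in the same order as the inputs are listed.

[1260, 1512]; [924, -1008, -1008, -1512, 1764]; [-252, 1092, -588, 84, -252, 252]

Execution, op by op:
  [-36, -9, -29, 9, -39, 1, 47, -30] -> [-30, 47, 1, -39, 9, -29, -9, -36] -> [-30, -36] -> [180, 216] -> [1260, 1512]
  [-43, -42, 19, 36, 24, 24, -22] -> [-22, 24, 24, 36, 19, -42, -43] -> [-22, 24, 24, 36, -42] -> [132, -144, -144, -216, 252] -> [924, -1008, -1008, -1512, 1764]
  [-6, 6, -2, 14, -26, 3, 6] -> [6, 3, -26, 14, -2, 6, -6] -> [6, -26, 14, -2, 6, -6] -> [-36, 156, -84, 12, -36, 36] -> [-252, 1092, -588, 84, -252, 252]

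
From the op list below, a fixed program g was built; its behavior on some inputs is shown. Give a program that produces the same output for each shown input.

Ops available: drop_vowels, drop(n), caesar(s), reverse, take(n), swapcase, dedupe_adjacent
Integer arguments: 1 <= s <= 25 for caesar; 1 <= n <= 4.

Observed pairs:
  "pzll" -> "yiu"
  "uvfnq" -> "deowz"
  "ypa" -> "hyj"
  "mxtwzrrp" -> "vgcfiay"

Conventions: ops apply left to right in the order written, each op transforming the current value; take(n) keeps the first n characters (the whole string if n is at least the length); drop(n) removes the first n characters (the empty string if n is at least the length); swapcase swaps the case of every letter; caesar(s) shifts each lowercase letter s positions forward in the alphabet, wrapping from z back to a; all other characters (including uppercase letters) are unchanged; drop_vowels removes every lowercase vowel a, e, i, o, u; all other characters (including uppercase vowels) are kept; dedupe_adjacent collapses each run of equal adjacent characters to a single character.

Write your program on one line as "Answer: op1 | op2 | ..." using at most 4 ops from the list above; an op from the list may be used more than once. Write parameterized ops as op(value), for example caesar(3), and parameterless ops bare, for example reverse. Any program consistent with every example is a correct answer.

caesar(25) | dedupe_adjacent | caesar(14) | caesar(22)

Check, running the answer program on each example:
  "pzll" -> "oykk" -> "oyk" -> "cmy" -> "yiu"
  "uvfnq" -> "tuemp" -> "tuemp" -> "hisad" -> "deowz"
  "ypa" -> "xoz" -> "xoz" -> "lcn" -> "hyj"
  "mxtwzrrp" -> "lwsvyqqo" -> "lwsvyqo" -> "zkgjmec" -> "vgcfiay"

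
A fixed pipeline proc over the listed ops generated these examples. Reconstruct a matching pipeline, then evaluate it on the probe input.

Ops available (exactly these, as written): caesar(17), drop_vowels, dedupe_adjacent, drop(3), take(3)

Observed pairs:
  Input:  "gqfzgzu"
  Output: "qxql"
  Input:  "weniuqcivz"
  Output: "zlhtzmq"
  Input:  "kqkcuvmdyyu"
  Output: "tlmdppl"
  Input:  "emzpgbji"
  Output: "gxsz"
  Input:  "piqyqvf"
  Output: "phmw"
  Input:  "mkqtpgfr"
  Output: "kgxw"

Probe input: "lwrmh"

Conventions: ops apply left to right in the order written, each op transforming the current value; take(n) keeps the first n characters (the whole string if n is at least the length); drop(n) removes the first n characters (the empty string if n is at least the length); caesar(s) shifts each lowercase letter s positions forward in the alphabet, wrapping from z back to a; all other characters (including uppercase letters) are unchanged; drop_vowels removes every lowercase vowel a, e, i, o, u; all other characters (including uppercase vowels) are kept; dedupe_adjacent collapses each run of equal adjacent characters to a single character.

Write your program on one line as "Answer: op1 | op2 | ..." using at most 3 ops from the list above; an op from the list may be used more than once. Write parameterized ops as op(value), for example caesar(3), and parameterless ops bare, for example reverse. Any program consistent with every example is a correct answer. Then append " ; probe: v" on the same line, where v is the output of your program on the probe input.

caesar(17) | drop(3) | drop_vowels ; probe: "dy"

Check, running the answer program on each example:
  "gqfzgzu" -> "xhwqxql" -> "qxql" -> "qxql"
  "weniuqcivz" -> "nvezlhtzmq" -> "zlhtzmq" -> "zlhtzmq"
  "kqkcuvmdyyu" -> "bhbtlmduppl" -> "tlmduppl" -> "tlmdppl"
  "emzpgbji" -> "vdqgxsaz" -> "gxsaz" -> "gxsz"
  "piqyqvf" -> "gzhphmw" -> "phmw" -> "phmw"
  "mkqtpgfr" -> "dbhkgxwi" -> "kgxwi" -> "kgxw"
  probe: "lwrmh" -> "cnidy" -> "dy" -> "dy"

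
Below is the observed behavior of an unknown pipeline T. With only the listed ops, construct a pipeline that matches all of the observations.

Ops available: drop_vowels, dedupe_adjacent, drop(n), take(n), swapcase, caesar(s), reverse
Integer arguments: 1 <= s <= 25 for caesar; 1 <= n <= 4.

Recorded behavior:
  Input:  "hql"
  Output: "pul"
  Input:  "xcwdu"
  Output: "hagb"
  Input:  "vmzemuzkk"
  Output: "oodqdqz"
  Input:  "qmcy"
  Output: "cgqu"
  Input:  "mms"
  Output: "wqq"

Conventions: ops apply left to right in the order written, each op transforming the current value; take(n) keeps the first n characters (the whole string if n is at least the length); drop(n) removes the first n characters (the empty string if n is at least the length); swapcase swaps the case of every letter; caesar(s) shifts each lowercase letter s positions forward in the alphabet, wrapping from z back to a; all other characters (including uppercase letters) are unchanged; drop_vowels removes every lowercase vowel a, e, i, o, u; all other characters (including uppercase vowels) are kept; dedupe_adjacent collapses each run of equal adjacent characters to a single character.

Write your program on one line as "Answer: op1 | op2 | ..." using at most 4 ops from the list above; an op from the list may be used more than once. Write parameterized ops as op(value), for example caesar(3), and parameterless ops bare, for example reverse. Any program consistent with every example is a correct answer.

reverse | drop_vowels | caesar(4)

Check, running the answer program on each example:
  "hql" -> "lqh" -> "lqh" -> "pul"
  "xcwdu" -> "udwcx" -> "dwcx" -> "hagb"
  "vmzemuzkk" -> "kkzumezmv" -> "kkzmzmv" -> "oodqdqz"
  "qmcy" -> "ycmq" -> "ycmq" -> "cgqu"
  "mms" -> "smm" -> "smm" -> "wqq"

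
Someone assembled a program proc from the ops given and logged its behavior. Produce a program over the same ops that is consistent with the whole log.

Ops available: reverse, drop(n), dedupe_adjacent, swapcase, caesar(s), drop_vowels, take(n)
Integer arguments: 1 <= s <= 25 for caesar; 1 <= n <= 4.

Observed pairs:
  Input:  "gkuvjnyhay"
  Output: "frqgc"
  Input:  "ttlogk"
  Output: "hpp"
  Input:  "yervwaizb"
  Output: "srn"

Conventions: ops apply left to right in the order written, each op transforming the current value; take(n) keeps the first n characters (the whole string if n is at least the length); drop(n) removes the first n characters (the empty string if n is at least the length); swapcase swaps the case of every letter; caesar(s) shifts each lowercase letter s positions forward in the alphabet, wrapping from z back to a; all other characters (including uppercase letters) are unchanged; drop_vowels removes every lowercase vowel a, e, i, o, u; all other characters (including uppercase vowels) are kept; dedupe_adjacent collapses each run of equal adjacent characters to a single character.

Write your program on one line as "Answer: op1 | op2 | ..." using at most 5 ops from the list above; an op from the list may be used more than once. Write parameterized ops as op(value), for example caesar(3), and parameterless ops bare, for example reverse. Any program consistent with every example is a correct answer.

caesar(22) | reverse | drop_vowels | drop(3)

Check, running the answer program on each example:
  "gkuvjnyhay" -> "cgqrfjudwu" -> "uwdujfrqgc" -> "wdjfrqgc" -> "frqgc"
  "ttlogk" -> "pphkcg" -> "gckhpp" -> "gckhpp" -> "hpp"
  "yervwaizb" -> "uanrswevx" -> "xvewsrnau" -> "xvwsrn" -> "srn"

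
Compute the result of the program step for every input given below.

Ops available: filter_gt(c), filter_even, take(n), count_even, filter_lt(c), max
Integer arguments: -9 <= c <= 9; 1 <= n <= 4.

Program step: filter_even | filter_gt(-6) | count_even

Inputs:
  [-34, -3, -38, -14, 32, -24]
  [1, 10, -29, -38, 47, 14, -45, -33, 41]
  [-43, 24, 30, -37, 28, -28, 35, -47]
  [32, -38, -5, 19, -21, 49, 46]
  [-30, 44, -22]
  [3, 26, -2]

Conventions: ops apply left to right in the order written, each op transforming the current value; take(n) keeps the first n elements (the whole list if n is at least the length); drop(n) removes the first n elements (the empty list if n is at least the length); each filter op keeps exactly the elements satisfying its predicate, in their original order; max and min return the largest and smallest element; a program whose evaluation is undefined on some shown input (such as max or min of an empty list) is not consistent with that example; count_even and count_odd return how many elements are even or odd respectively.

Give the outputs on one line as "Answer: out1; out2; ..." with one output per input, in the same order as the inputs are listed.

1; 2; 3; 2; 1; 2

Execution, op by op:
  [-34, -3, -38, -14, 32, -24] -> [-34, -38, -14, 32, -24] -> [32] -> 1
  [1, 10, -29, -38, 47, 14, -45, -33, 41] -> [10, -38, 14] -> [10, 14] -> 2
  [-43, 24, 30, -37, 28, -28, 35, -47] -> [24, 30, 28, -28] -> [24, 30, 28] -> 3
  [32, -38, -5, 19, -21, 49, 46] -> [32, -38, 46] -> [32, 46] -> 2
  [-30, 44, -22] -> [-30, 44, -22] -> [44] -> 1
  [3, 26, -2] -> [26, -2] -> [26, -2] -> 2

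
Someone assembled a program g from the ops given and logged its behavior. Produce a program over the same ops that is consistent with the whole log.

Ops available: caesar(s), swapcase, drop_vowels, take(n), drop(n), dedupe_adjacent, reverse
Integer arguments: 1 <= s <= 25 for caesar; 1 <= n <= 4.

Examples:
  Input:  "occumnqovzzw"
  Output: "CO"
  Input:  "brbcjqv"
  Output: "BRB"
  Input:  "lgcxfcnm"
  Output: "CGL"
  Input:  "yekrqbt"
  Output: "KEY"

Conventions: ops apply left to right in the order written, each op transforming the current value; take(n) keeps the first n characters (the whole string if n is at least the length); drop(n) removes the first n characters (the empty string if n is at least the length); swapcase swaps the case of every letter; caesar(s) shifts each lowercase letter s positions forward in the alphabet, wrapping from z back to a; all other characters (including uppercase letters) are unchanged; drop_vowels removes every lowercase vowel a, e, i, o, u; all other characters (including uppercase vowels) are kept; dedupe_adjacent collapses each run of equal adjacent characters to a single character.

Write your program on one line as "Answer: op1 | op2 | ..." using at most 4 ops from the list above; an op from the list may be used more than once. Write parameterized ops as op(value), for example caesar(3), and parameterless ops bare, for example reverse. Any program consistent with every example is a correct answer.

take(3) | swapcase | dedupe_adjacent | reverse

Check, running the answer program on each example:
  "occumnqovzzw" -> "occ" -> "OCC" -> "OC" -> "CO"
  "brbcjqv" -> "brb" -> "BRB" -> "BRB" -> "BRB"
  "lgcxfcnm" -> "lgc" -> "LGC" -> "LGC" -> "CGL"
  "yekrqbt" -> "yek" -> "YEK" -> "YEK" -> "KEY"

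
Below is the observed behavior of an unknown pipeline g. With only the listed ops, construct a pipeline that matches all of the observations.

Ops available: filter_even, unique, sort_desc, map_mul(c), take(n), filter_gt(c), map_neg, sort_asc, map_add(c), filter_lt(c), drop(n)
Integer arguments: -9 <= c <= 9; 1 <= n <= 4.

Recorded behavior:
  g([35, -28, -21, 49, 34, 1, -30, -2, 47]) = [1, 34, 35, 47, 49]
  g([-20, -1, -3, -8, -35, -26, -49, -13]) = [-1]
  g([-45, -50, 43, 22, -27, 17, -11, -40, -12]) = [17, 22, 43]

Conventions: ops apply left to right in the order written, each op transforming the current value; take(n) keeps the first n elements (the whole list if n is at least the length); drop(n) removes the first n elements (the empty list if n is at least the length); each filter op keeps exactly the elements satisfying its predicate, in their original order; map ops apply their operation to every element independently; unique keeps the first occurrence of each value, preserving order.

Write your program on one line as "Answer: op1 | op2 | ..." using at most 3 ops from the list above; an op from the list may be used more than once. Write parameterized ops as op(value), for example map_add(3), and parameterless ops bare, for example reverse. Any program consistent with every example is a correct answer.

sort_asc | filter_gt(-2)

Check, running the answer program on each example:
  [35, -28, -21, 49, 34, 1, -30, -2, 47] -> [-30, -28, -21, -2, 1, 34, 35, 47, 49] -> [1, 34, 35, 47, 49]
  [-20, -1, -3, -8, -35, -26, -49, -13] -> [-49, -35, -26, -20, -13, -8, -3, -1] -> [-1]
  [-45, -50, 43, 22, -27, 17, -11, -40, -12] -> [-50, -45, -40, -27, -12, -11, 17, 22, 43] -> [17, 22, 43]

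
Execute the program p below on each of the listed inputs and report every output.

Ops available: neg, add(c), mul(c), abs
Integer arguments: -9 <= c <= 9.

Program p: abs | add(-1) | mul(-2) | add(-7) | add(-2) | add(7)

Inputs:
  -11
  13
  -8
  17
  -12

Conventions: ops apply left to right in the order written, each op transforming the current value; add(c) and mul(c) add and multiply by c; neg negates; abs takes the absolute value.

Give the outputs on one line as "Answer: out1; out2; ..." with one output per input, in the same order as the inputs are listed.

Execution, op by op:
  -11 -> 11 -> 10 -> -20 -> -27 -> -29 -> -22
  13 -> 13 -> 12 -> -24 -> -31 -> -33 -> -26
  -8 -> 8 -> 7 -> -14 -> -21 -> -23 -> -16
  17 -> 17 -> 16 -> -32 -> -39 -> -41 -> -34
  -12 -> 12 -> 11 -> -22 -> -29 -> -31 -> -24

-22; -26; -16; -34; -24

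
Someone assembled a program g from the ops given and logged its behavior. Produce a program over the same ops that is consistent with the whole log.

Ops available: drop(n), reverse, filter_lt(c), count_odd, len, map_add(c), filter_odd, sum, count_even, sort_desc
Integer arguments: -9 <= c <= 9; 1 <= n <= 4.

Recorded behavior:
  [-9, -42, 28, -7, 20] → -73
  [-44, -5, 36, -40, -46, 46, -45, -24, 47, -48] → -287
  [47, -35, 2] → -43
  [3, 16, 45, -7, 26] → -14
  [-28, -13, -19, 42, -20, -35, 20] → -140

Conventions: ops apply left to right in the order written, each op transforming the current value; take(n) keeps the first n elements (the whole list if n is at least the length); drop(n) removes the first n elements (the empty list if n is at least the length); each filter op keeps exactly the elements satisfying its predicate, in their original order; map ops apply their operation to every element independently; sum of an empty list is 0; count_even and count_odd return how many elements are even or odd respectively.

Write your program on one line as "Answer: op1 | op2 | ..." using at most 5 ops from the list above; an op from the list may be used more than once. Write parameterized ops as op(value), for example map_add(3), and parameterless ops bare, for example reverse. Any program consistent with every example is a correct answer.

map_add(-5) | filter_lt(2) | sort_desc | sum

Check, running the answer program on each example:
  [-9, -42, 28, -7, 20] -> [-14, -47, 23, -12, 15] -> [-14, -47, -12] -> [-12, -14, -47] -> -73
  [-44, -5, 36, -40, -46, 46, -45, -24, 47, -48] -> [-49, -10, 31, -45, -51, 41, -50, -29, 42, -53] -> [-49, -10, -45, -51, -50, -29, -53] -> [-10, -29, -45, -49, -50, -51, -53] -> -287
  [47, -35, 2] -> [42, -40, -3] -> [-40, -3] -> [-3, -40] -> -43
  [3, 16, 45, -7, 26] -> [-2, 11, 40, -12, 21] -> [-2, -12] -> [-2, -12] -> -14
  [-28, -13, -19, 42, -20, -35, 20] -> [-33, -18, -24, 37, -25, -40, 15] -> [-33, -18, -24, -25, -40] -> [-18, -24, -25, -33, -40] -> -140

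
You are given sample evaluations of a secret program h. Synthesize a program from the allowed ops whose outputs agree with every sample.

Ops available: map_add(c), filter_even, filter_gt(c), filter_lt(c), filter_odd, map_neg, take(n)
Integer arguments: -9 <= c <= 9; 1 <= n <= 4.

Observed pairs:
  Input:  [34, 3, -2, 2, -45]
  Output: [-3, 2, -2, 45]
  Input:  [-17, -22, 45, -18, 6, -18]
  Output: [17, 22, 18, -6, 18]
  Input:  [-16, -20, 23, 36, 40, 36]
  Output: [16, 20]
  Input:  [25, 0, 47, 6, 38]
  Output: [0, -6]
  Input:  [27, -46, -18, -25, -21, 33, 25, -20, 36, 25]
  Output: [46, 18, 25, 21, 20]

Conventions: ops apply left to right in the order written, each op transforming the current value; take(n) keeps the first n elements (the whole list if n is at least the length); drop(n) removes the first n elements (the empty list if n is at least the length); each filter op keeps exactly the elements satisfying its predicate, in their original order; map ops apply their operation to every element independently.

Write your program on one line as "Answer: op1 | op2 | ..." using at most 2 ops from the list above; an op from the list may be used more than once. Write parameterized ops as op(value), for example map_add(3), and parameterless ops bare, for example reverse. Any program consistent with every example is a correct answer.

filter_lt(9) | map_neg

Check, running the answer program on each example:
  [34, 3, -2, 2, -45] -> [3, -2, 2, -45] -> [-3, 2, -2, 45]
  [-17, -22, 45, -18, 6, -18] -> [-17, -22, -18, 6, -18] -> [17, 22, 18, -6, 18]
  [-16, -20, 23, 36, 40, 36] -> [-16, -20] -> [16, 20]
  [25, 0, 47, 6, 38] -> [0, 6] -> [0, -6]
  [27, -46, -18, -25, -21, 33, 25, -20, 36, 25] -> [-46, -18, -25, -21, -20] -> [46, 18, 25, 21, 20]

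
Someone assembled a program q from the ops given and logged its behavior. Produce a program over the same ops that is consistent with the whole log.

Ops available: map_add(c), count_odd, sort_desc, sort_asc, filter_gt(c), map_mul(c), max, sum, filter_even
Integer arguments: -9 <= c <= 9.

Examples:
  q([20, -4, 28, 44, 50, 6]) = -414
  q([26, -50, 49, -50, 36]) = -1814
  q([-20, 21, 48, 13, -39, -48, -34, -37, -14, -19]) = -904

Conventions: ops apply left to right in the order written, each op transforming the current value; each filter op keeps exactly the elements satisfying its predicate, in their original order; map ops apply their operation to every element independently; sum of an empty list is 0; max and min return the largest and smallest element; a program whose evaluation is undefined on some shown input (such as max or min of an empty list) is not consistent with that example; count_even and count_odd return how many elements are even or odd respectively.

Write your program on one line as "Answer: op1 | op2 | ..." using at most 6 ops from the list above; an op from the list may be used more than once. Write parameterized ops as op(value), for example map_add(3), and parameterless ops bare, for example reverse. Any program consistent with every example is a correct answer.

filter_gt(-3) | map_mul(2) | map_mul(7) | map_mul(-5) | map_add(6) | max

Check, running the answer program on each example:
  [20, -4, 28, 44, 50, 6] -> [20, 28, 44, 50, 6] -> [40, 56, 88, 100, 12] -> [280, 392, 616, 700, 84] -> [-1400, -1960, -3080, -3500, -420] -> [-1394, -1954, -3074, -3494, -414] -> -414
  [26, -50, 49, -50, 36] -> [26, 49, 36] -> [52, 98, 72] -> [364, 686, 504] -> [-1820, -3430, -2520] -> [-1814, -3424, -2514] -> -1814
  [-20, 21, 48, 13, -39, -48, -34, -37, -14, -19] -> [21, 48, 13] -> [42, 96, 26] -> [294, 672, 182] -> [-1470, -3360, -910] -> [-1464, -3354, -904] -> -904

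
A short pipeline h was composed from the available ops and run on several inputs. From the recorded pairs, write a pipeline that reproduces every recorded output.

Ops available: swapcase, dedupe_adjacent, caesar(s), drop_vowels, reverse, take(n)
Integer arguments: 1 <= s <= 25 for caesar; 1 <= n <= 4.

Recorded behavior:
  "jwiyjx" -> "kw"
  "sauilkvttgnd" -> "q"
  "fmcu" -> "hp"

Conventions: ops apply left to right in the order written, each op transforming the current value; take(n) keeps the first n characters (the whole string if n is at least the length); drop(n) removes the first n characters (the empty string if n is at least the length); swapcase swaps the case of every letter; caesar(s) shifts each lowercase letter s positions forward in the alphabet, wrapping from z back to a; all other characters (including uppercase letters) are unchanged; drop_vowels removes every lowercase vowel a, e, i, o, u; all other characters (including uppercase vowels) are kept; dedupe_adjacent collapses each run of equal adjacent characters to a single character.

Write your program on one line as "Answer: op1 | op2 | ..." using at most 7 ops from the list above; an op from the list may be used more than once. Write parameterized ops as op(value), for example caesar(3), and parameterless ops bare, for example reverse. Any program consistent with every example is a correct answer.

dedupe_adjacent | caesar(7) | reverse | caesar(6) | take(2) | drop_vowels

Check, running the answer program on each example:
  "jwiyjx" -> "jwiyjx" -> "qdpfqe" -> "eqfpdq" -> "kwlvjw" -> "kw" -> "kw"
  "sauilkvttgnd" -> "sauilkvtgnd" -> "zhbpsrcanuk" -> "kunacrspbhz" -> "qatgixyvhnf" -> "qa" -> "q"
  "fmcu" -> "fmcu" -> "mtjb" -> "bjtm" -> "hpzs" -> "hp" -> "hp"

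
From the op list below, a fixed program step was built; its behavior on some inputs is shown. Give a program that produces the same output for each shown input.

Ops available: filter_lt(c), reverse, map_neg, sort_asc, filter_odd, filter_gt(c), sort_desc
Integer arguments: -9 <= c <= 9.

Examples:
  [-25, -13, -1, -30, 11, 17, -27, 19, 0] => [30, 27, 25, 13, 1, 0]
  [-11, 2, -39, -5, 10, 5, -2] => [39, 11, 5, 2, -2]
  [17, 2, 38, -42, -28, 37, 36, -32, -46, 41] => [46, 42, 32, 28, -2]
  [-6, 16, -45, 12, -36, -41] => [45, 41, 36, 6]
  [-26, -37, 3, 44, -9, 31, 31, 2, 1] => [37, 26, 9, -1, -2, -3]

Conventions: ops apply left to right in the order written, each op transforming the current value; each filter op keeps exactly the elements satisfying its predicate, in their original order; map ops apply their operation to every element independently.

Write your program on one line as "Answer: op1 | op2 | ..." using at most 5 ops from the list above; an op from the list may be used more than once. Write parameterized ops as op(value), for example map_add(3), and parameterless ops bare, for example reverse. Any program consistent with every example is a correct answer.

sort_asc | reverse | map_neg | sort_desc | filter_gt(-5)

Check, running the answer program on each example:
  [-25, -13, -1, -30, 11, 17, -27, 19, 0] -> [-30, -27, -25, -13, -1, 0, 11, 17, 19] -> [19, 17, 11, 0, -1, -13, -25, -27, -30] -> [-19, -17, -11, 0, 1, 13, 25, 27, 30] -> [30, 27, 25, 13, 1, 0, -11, -17, -19] -> [30, 27, 25, 13, 1, 0]
  [-11, 2, -39, -5, 10, 5, -2] -> [-39, -11, -5, -2, 2, 5, 10] -> [10, 5, 2, -2, -5, -11, -39] -> [-10, -5, -2, 2, 5, 11, 39] -> [39, 11, 5, 2, -2, -5, -10] -> [39, 11, 5, 2, -2]
  [17, 2, 38, -42, -28, 37, 36, -32, -46, 41] -> [-46, -42, -32, -28, 2, 17, 36, 37, 38, 41] -> [41, 38, 37, 36, 17, 2, -28, -32, -42, -46] -> [-41, -38, -37, -36, -17, -2, 28, 32, 42, 46] -> [46, 42, 32, 28, -2, -17, -36, -37, -38, -41] -> [46, 42, 32, 28, -2]
  [-6, 16, -45, 12, -36, -41] -> [-45, -41, -36, -6, 12, 16] -> [16, 12, -6, -36, -41, -45] -> [-16, -12, 6, 36, 41, 45] -> [45, 41, 36, 6, -12, -16] -> [45, 41, 36, 6]
  [-26, -37, 3, 44, -9, 31, 31, 2, 1] -> [-37, -26, -9, 1, 2, 3, 31, 31, 44] -> [44, 31, 31, 3, 2, 1, -9, -26, -37] -> [-44, -31, -31, -3, -2, -1, 9, 26, 37] -> [37, 26, 9, -1, -2, -3, -31, -31, -44] -> [37, 26, 9, -1, -2, -3]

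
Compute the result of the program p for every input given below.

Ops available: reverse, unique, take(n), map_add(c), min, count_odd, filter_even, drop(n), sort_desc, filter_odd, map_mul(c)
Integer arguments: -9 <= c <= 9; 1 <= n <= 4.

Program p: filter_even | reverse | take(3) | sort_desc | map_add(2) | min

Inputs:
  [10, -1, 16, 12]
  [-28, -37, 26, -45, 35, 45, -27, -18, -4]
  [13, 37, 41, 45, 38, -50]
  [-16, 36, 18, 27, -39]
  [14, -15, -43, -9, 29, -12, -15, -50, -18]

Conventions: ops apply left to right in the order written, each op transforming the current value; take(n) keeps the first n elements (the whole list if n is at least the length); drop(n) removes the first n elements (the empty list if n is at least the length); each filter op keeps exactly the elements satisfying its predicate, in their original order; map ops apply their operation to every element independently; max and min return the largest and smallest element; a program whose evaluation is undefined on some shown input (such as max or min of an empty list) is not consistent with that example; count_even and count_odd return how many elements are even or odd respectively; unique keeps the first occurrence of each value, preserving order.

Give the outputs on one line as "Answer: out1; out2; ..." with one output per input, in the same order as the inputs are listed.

Execution, op by op:
  [10, -1, 16, 12] -> [10, 16, 12] -> [12, 16, 10] -> [12, 16, 10] -> [16, 12, 10] -> [18, 14, 12] -> 12
  [-28, -37, 26, -45, 35, 45, -27, -18, -4] -> [-28, 26, -18, -4] -> [-4, -18, 26, -28] -> [-4, -18, 26] -> [26, -4, -18] -> [28, -2, -16] -> -16
  [13, 37, 41, 45, 38, -50] -> [38, -50] -> [-50, 38] -> [-50, 38] -> [38, -50] -> [40, -48] -> -48
  [-16, 36, 18, 27, -39] -> [-16, 36, 18] -> [18, 36, -16] -> [18, 36, -16] -> [36, 18, -16] -> [38, 20, -14] -> -14
  [14, -15, -43, -9, 29, -12, -15, -50, -18] -> [14, -12, -50, -18] -> [-18, -50, -12, 14] -> [-18, -50, -12] -> [-12, -18, -50] -> [-10, -16, -48] -> -48

12; -16; -48; -14; -48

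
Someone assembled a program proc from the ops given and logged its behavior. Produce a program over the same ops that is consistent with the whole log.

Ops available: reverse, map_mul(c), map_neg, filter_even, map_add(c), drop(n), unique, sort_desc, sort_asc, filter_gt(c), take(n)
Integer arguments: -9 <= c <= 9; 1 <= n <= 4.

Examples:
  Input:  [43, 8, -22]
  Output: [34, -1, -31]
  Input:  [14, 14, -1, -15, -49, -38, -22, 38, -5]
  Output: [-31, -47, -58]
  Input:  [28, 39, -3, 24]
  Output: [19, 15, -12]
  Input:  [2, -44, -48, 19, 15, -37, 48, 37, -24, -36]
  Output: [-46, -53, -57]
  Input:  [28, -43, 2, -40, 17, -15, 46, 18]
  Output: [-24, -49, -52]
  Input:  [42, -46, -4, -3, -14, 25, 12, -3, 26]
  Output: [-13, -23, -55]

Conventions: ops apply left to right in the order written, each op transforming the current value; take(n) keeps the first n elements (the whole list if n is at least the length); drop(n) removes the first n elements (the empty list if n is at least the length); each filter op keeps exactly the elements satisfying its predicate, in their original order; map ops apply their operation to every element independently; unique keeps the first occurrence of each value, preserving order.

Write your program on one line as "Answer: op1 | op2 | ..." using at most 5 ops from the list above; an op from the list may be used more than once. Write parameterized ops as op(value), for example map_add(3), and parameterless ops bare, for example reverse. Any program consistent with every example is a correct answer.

sort_asc | take(3) | reverse | map_add(-9)

Check, running the answer program on each example:
  [43, 8, -22] -> [-22, 8, 43] -> [-22, 8, 43] -> [43, 8, -22] -> [34, -1, -31]
  [14, 14, -1, -15, -49, -38, -22, 38, -5] -> [-49, -38, -22, -15, -5, -1, 14, 14, 38] -> [-49, -38, -22] -> [-22, -38, -49] -> [-31, -47, -58]
  [28, 39, -3, 24] -> [-3, 24, 28, 39] -> [-3, 24, 28] -> [28, 24, -3] -> [19, 15, -12]
  [2, -44, -48, 19, 15, -37, 48, 37, -24, -36] -> [-48, -44, -37, -36, -24, 2, 15, 19, 37, 48] -> [-48, -44, -37] -> [-37, -44, -48] -> [-46, -53, -57]
  [28, -43, 2, -40, 17, -15, 46, 18] -> [-43, -40, -15, 2, 17, 18, 28, 46] -> [-43, -40, -15] -> [-15, -40, -43] -> [-24, -49, -52]
  [42, -46, -4, -3, -14, 25, 12, -3, 26] -> [-46, -14, -4, -3, -3, 12, 25, 26, 42] -> [-46, -14, -4] -> [-4, -14, -46] -> [-13, -23, -55]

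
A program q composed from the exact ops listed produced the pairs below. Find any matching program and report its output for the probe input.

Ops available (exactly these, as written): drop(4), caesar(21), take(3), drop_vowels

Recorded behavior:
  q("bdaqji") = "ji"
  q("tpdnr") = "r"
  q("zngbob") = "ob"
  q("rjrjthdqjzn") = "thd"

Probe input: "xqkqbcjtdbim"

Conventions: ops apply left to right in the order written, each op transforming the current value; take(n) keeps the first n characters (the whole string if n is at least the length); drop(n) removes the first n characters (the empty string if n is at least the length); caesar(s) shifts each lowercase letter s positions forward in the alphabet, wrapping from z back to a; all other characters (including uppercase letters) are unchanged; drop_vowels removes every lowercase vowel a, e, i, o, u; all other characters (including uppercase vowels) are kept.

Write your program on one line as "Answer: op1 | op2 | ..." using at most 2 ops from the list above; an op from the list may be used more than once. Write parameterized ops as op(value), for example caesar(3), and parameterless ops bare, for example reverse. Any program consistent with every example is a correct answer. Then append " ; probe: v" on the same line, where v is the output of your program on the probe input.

drop(4) | take(3) ; probe: "bcj"

Check, running the answer program on each example:
  "bdaqji" -> "ji" -> "ji"
  "tpdnr" -> "r" -> "r"
  "zngbob" -> "ob" -> "ob"
  "rjrjthdqjzn" -> "thdqjzn" -> "thd"
  probe: "xqkqbcjtdbim" -> "bcjtdbim" -> "bcj"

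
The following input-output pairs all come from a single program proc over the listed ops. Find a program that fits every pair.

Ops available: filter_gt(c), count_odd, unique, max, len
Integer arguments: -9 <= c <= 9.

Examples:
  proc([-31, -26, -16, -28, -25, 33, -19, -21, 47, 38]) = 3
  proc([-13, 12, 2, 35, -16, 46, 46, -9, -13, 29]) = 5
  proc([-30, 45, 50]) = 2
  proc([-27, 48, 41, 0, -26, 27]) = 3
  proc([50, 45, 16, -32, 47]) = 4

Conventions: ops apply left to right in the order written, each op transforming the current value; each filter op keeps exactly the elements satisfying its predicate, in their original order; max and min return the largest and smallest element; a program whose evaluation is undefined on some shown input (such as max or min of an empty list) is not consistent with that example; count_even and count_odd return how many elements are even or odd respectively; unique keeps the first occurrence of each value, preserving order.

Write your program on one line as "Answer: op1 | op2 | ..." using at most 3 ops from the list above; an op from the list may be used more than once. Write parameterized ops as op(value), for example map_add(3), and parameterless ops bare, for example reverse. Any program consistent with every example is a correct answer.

filter_gt(9) | len

Check, running the answer program on each example:
  [-31, -26, -16, -28, -25, 33, -19, -21, 47, 38] -> [33, 47, 38] -> 3
  [-13, 12, 2, 35, -16, 46, 46, -9, -13, 29] -> [12, 35, 46, 46, 29] -> 5
  [-30, 45, 50] -> [45, 50] -> 2
  [-27, 48, 41, 0, -26, 27] -> [48, 41, 27] -> 3
  [50, 45, 16, -32, 47] -> [50, 45, 16, 47] -> 4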